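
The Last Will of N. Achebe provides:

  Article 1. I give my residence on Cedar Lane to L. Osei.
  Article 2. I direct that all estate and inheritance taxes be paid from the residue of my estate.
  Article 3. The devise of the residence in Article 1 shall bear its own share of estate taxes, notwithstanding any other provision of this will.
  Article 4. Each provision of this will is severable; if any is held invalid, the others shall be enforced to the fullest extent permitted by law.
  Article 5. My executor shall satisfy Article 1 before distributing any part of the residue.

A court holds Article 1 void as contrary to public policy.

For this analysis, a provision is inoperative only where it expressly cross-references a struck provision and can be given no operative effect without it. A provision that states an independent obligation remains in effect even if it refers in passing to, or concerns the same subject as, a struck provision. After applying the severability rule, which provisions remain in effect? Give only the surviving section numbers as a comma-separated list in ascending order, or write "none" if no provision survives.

Article 1 is struck. Article 3 has no operative effect of its own apart from Article 1 and is therefore inoperative. Article 5 merely fixes the priority direction for Article 1; with Article 1 gone it has nothing to operate on and falls away. Under the severability clause in Article 4, the remaining provisions continue in force. That leaves Article 2 and Article 4 in effect.

2, 4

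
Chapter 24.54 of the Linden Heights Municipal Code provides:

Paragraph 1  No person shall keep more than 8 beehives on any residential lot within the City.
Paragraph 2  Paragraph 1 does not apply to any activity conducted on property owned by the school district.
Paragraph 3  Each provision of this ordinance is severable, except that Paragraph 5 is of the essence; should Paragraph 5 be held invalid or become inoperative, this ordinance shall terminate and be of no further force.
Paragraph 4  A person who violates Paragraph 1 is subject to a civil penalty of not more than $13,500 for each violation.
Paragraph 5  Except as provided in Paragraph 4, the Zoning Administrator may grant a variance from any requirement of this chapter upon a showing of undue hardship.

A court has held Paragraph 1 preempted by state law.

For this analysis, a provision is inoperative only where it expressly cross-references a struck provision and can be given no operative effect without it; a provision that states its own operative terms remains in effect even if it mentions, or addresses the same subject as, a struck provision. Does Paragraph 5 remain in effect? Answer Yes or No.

Paragraph 1 is struck. Paragraph 2 has no operative effect of its own apart from Paragraph 1 and is therefore inoperative. Paragraph 4 merely fixes the civil penalty for violating Paragraph 1; with Paragraph 1 gone it has nothing to operate on and falls away. Although Paragraph 5 refers to Paragraph 4, its operative terms do not depend on Paragraph 4, so it remains in effect. Paragraph 3 makes Paragraph 5 an essential term, but Paragraph 5 is unaffected, so the severability proviso in Paragraph 3 preserves the remaining provisions. That leaves Paragraph 3 and Paragraph 5 in effect. Paragraph 5 is among the surviving provisions, so the answer is yes.

Yes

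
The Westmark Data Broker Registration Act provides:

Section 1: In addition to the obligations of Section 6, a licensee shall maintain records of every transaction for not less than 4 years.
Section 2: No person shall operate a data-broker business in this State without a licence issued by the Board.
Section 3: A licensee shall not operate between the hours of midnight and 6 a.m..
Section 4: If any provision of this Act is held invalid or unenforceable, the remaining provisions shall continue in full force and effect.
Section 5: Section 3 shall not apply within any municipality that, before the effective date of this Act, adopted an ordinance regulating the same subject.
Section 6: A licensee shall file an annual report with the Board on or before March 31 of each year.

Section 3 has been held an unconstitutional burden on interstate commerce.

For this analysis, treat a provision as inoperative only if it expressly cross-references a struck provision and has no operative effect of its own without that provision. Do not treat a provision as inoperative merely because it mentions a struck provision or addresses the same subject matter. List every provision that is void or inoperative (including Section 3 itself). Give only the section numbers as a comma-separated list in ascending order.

3, 5

Section 3 is struck. Section 5 merely fixes the local-preemption carve-out from Section 3; with Section 3 gone it has nothing to operate on and falls away. Under the severability clause in Section 4, the remaining provisions continue in force. Section 1, Section 2, Section 4, and Section 6 remain in effect.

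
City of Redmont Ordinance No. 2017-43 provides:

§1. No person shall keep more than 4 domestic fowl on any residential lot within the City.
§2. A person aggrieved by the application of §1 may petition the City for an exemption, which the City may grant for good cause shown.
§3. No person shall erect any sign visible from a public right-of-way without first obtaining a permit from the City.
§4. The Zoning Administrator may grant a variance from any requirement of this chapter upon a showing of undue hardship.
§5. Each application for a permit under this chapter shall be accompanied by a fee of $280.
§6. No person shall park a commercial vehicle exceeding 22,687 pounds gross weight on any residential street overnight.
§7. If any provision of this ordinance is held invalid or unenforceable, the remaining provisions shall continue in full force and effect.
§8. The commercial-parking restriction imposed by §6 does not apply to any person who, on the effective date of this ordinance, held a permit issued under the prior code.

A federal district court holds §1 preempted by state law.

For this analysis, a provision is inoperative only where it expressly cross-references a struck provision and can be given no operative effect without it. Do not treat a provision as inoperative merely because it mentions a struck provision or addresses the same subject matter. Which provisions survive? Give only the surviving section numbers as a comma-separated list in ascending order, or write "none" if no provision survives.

3, 4, 5, 6, 7, 8

§1 is struck. §2 operates only by reference to §1, so it falls with §1. Under the severability clause in §7, the remaining provisions continue in force. §3, §4, §5, §6, §7, and §8 remain in effect.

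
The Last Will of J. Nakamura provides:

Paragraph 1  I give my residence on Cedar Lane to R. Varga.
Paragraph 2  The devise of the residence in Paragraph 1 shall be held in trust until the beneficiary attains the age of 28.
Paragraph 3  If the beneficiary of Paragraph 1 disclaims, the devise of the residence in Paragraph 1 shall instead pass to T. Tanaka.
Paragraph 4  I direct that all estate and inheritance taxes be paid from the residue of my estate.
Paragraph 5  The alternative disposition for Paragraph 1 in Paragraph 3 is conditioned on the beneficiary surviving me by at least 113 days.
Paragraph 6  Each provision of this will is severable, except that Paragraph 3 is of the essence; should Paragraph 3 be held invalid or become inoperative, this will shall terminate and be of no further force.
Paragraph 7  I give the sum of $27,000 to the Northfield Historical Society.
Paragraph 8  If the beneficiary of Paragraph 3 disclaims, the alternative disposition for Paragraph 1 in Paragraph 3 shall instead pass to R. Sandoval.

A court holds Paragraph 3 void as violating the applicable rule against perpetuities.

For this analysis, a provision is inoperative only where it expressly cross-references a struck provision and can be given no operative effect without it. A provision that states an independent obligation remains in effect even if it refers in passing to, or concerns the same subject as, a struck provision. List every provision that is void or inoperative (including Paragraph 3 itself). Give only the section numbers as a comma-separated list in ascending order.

Paragraph 3 is struck. Paragraph 5 operates only by reference to Paragraph 3, so it falls with Paragraph 3. Paragraph 8 operates only by reference to Paragraph 3, so it falls with Paragraph 3. Paragraph 6 makes Paragraph 3 an essential term, and Paragraph 3 is the provision held invalid; under Paragraph 6, the entire will is therefore void. No provision of the will survives.

1, 2, 3, 4, 5, 6, 7, 8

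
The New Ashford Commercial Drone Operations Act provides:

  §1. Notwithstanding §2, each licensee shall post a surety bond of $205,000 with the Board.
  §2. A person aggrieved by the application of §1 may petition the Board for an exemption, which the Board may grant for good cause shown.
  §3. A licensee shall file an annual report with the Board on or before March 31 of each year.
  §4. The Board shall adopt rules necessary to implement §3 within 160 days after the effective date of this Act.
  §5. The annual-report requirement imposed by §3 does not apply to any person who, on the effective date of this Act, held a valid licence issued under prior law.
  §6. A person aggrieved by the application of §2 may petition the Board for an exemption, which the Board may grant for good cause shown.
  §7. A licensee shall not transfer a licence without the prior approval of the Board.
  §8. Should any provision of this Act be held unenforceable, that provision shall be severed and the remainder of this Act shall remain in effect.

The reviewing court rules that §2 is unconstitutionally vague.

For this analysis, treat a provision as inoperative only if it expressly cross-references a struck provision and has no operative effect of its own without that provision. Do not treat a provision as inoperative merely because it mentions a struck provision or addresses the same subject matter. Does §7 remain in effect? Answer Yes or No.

Yes

§2 is struck. The only function of §6 is the exemption procedure for §2, so it cannot stand once §2 is removed. §1 mentions §2 but its own obligation stands independently of §2, so §1 is not affected. §8 is a severability clause and preserves every provision that can still be given independent effect. That leaves §1, §3, §4, §5, §7, and §8 in effect. §7 is among the surviving provisions, so the answer is yes.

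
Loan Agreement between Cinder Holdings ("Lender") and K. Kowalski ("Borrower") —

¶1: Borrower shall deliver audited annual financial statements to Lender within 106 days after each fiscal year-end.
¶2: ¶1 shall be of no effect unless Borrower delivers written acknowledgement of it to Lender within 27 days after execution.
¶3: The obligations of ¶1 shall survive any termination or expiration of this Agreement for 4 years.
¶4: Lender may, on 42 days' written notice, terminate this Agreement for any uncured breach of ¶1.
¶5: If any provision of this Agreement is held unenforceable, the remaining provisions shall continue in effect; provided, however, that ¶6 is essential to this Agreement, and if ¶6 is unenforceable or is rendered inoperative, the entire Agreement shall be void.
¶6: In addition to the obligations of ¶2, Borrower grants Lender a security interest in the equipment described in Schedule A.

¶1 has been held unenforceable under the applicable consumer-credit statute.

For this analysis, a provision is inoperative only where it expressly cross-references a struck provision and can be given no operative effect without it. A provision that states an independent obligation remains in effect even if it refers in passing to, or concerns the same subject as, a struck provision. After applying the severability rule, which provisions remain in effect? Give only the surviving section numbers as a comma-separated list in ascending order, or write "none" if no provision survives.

¶1 is struck. ¶2 operates only by reference to ¶1, so it falls with ¶1. ¶3 has no operative effect of its own apart from ¶1 and is therefore inoperative. The only function of ¶4 is the termination right for breach of ¶1, so it cannot stand once ¶1 is removed. ¶6 mentions ¶2 but its own obligation stands independently of ¶2, so ¶6 is not affected. ¶5 makes ¶6 an essential term, but ¶6 is unaffected, so the severability proviso in ¶5 preserves the remaining provisions. ¶5 and ¶6 remain in effect.

5, 6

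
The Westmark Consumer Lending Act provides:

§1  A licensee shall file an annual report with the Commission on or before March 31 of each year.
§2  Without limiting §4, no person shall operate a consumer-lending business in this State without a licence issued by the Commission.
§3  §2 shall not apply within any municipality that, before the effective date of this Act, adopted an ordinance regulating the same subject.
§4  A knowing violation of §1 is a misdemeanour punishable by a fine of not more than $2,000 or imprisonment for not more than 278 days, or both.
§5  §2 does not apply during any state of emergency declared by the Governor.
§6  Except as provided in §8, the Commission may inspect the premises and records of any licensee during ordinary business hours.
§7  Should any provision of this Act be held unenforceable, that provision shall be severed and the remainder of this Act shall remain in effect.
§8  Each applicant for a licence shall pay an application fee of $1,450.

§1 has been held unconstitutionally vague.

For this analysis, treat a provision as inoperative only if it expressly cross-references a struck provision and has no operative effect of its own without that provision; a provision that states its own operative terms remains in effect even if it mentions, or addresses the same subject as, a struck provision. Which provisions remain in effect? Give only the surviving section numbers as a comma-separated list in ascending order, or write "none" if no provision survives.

2, 3, 5, 6, 7, 8

§1 is struck. The only function of §4 is the criminal penalty for violating §1, so it cannot stand once §1 is removed. Although §2 refers to §4, its operative terms do not depend on §4, so it remains in effect. Under the severability clause in §7, the remaining provisions continue in force. That leaves §2, §3, §5, §6, §7, and §8 in effect.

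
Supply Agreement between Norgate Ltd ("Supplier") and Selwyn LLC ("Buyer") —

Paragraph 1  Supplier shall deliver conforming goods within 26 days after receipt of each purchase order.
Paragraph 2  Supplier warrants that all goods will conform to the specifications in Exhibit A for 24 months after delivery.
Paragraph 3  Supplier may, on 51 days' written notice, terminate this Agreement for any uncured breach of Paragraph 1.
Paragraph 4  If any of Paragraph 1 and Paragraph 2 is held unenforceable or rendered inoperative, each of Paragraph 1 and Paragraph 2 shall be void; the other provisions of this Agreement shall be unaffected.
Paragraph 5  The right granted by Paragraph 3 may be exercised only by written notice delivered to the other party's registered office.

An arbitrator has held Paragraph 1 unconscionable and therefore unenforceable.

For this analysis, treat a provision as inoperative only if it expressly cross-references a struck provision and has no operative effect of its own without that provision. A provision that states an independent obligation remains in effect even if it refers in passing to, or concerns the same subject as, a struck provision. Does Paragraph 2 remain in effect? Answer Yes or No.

Paragraph 1 is struck. The only function of Paragraph 3 is the termination right for breach of Paragraph 1, so it cannot stand once Paragraph 1 is removed. Paragraph 5 operates only by reference to Paragraph 3, so it falls with Paragraph 3. Paragraph 4 declares Paragraph 1 and Paragraph 2 mutually dependent; since one of them has fallen, all of them are of no effect. That brings down Paragraph 2 as well. The remainder continues in force under Paragraph 4. Only Paragraph 4 remains in effect. Paragraph 2 is among the inoperative provisions, so the answer is no.

No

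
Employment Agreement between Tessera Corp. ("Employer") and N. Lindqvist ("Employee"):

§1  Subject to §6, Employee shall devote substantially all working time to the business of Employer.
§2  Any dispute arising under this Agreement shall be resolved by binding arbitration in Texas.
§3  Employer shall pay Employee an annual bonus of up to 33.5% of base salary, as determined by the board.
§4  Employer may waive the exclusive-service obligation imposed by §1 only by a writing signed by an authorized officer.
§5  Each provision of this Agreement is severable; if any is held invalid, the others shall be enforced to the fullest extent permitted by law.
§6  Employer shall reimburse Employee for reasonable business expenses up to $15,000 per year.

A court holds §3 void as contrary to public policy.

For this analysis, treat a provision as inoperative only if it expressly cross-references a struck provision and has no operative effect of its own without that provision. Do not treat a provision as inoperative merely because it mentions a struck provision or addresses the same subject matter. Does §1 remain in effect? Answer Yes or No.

§3 is struck. No other provision's operative terms depend on §3. Under the severability clause in §5, the remaining provisions continue in force. §1, §2, §4, §5, and §6 remain in effect. §1 is among the surviving provisions, so the answer is yes.

Yes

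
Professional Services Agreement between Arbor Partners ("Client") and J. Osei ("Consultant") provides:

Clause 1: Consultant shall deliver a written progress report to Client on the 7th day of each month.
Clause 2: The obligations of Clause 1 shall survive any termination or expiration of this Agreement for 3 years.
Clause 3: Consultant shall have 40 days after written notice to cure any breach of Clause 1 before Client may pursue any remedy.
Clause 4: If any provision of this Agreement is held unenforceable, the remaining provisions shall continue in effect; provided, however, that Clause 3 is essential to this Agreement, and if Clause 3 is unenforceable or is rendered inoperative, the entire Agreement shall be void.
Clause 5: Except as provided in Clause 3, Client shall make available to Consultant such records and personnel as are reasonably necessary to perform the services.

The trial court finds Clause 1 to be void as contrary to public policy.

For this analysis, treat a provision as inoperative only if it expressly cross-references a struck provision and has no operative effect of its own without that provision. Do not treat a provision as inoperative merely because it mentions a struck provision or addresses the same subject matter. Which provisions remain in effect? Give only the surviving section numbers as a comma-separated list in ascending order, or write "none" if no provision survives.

none

Clause 1 is struck. Clause 2 operates only by reference to Clause 1, so it falls with Clause 1. Clause 3 has no operative effect of its own apart from Clause 1 and is therefore inoperative. Clause 4 makes Clause 3 an essential term, and Clause 3 has been rendered inoperative by the cascade; under Clause 4, the entire Agreement is therefore void. No provision of the Agreement survives.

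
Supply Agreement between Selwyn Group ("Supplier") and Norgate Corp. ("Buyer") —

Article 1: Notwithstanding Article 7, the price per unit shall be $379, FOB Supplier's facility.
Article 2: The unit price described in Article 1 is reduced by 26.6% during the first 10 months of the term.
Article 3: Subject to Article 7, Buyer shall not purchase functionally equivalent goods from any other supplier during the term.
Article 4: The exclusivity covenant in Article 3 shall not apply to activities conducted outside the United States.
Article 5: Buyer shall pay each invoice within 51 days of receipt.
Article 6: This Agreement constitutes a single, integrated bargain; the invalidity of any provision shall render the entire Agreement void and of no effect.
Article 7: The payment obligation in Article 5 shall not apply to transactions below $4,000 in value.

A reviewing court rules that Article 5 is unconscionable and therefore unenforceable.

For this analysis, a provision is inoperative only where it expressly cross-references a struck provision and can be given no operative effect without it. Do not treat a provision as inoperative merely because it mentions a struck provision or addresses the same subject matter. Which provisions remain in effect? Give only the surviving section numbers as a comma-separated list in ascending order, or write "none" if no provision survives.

none

Article 5 is struck. Article 7 has no operative effect of its own apart from Article 5 and is therefore inoperative. Article 6 provides that the Agreement is not severable, so the invalidity of any one provision voids the entire Agreement. No provision of the Agreement survives.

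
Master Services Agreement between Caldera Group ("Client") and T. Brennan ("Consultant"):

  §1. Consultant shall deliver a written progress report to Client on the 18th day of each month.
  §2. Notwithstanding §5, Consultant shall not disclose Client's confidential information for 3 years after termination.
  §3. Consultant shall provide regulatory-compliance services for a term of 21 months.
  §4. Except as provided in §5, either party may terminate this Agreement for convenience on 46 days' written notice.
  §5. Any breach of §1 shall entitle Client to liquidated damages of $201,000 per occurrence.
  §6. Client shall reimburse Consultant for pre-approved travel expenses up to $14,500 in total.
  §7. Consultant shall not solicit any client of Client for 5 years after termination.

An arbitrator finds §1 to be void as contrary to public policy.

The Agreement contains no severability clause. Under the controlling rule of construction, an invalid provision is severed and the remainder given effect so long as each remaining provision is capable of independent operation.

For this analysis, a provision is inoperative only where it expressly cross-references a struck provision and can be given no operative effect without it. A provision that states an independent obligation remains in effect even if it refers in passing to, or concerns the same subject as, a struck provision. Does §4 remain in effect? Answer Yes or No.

§1 is struck. §5 does nothing except set the liquidated-damages amount by reference to §1; with §1 gone it has no independent effect and is inoperative. Although §4 refers to §5, its operative terms do not depend on §5, so it remains in effect. Although §2 refers to §5, its operative terms do not depend on §5, so it remains in effect. Under the stated default rule, only provisions that cannot operate independently fall away; the rest are enforced. That leaves §2, §3, §4, §6, and §7 in effect. §4 is among the surviving provisions, so the answer is yes.

Yes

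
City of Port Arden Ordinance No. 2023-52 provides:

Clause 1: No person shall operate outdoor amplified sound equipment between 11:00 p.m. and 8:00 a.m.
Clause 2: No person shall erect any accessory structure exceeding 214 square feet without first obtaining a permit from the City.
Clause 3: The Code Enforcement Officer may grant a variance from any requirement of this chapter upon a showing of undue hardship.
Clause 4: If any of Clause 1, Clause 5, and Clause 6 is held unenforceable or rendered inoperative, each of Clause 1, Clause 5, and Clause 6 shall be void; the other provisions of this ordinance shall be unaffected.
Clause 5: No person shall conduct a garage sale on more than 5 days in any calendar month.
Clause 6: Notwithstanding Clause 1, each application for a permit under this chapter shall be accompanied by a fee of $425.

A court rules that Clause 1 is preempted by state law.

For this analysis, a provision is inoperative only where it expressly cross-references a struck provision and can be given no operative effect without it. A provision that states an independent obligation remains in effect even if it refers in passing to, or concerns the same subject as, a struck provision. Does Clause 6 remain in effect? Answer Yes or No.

Clause 1 is struck. Nothing else in the ordinance is defined by reference to Clause 1. Clause 4 declares Clause 1, Clause 5, and Clause 6 mutually dependent; since one of them has fallen, all of them are of no effect. That brings down Clause 5 and Clause 6 as well. The remainder continues in force under Clause 4. That leaves Clause 2, Clause 3, and Clause 4 in effect. Clause 6 is among the inoperative provisions, so the answer is no.

No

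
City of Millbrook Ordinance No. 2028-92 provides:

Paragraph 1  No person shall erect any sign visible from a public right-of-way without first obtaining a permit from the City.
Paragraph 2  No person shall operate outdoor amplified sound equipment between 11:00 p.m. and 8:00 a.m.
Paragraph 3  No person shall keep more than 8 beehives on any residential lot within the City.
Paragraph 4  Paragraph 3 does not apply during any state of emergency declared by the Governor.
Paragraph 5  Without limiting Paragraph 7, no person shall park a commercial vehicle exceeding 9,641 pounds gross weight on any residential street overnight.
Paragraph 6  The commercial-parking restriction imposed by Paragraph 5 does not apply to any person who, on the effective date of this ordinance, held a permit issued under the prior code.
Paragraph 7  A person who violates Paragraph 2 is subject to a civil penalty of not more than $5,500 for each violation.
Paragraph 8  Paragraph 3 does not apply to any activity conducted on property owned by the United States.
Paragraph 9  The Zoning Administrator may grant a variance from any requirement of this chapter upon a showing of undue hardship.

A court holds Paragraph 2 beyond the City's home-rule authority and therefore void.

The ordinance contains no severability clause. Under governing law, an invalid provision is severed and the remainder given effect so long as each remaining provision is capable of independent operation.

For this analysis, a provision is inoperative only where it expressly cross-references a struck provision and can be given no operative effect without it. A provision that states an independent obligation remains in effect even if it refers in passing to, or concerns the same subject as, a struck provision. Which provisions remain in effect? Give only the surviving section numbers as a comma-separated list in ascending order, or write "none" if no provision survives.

1, 3, 4, 5, 6, 8, 9

Paragraph 2 is struck. Paragraph 7 has no operative effect of its own apart from Paragraph 2 and is therefore inoperative. Paragraph 5 mentions Paragraph 7 but its own obligation stands independently of Paragraph 7, so Paragraph 5 is not affected. Under the stated default rule, only provisions that cannot operate independently fall away; the rest are enforced. Paragraph 1, Paragraph 3, Paragraph 4, Paragraph 5, Paragraph 6, Paragraph 8, and Paragraph 9 remain in effect.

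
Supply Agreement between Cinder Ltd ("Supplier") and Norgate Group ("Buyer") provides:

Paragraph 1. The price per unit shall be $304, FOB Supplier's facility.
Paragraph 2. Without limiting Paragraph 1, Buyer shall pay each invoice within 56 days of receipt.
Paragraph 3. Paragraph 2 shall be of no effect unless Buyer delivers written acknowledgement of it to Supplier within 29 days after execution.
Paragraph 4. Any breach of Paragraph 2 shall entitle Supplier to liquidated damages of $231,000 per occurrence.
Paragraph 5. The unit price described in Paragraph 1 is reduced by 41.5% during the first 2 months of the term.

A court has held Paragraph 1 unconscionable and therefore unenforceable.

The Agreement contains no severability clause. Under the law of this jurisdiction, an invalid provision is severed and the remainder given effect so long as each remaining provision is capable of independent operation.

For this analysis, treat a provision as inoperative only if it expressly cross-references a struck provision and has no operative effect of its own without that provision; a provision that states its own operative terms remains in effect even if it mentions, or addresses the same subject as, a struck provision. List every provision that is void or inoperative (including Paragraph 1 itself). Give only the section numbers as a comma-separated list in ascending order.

Paragraph 1 is struck. The whole of Paragraph 5 is the introductory reduction to the unit price, defined by reference to Paragraph 1, so Paragraph 5 cannot stand once Paragraph 1 is removed. Although Paragraph 2 refers to Paragraph 1, its operative terms do not depend on Paragraph 1, so it remains in effect. With no severability clause, the stated default rule severs what cannot stand and enforces each remaining provision that can operate on its own. Paragraph 2, Paragraph 3, and Paragraph 4 remain in effect.

1, 5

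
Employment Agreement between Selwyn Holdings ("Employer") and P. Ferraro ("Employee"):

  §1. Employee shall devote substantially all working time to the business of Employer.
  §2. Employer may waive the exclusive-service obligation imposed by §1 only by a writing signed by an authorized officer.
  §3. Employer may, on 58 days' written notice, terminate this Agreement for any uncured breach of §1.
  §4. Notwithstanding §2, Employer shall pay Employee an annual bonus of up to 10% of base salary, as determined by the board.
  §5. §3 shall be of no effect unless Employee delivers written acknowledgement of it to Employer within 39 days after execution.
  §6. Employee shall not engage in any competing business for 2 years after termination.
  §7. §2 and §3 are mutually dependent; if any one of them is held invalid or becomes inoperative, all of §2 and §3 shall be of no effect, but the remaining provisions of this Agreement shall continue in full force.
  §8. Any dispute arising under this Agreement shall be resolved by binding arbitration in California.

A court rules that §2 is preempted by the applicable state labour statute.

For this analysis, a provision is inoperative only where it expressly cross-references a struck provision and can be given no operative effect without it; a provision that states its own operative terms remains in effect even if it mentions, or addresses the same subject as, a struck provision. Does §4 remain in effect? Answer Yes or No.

§2 is struck. §4 mentions §2 but its own obligation stands independently of §2, so §4 is not affected. Nothing else in the Agreement is defined by reference to §2. §7 declares §2 and §3 mutually dependent; since one of them has fallen, all of them are of no effect. That brings down §3 as well. §5 in turn depends solely on a provision now struck and likewise falls. The remainder continues in force under §7. The provisions still in force are §1, §4, §6, §7, and §8. §4 is among the surviving provisions, so the answer is yes.

Yes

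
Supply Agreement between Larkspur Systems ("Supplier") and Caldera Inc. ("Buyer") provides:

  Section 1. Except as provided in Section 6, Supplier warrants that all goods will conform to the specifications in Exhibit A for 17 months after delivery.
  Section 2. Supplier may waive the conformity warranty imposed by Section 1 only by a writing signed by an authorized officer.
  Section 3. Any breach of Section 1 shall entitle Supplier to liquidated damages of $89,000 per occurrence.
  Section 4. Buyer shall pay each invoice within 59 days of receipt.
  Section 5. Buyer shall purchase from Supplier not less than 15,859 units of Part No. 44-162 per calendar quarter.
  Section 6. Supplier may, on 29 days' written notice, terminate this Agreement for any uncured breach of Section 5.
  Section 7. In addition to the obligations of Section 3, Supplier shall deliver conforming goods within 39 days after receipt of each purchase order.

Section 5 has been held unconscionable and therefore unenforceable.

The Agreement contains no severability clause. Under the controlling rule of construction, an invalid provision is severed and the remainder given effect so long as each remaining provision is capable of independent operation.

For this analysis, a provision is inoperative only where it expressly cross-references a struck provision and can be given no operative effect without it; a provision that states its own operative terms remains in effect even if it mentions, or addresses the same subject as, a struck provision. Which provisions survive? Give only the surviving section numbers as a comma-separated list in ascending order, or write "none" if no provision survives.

1, 2, 3, 4, 7

Section 5 is struck. The only function of Section 6 is the termination right for breach of Section 5, so it cannot stand once Section 5 is removed. Section 1 mentions Section 6 but its own obligation stands independently of Section 6, so Section 1 is not affected. Under the stated default rule, only provisions that cannot operate independently fall away; the rest are enforced. Section 1, Section 2, Section 3, Section 4, and Section 7 remain in effect.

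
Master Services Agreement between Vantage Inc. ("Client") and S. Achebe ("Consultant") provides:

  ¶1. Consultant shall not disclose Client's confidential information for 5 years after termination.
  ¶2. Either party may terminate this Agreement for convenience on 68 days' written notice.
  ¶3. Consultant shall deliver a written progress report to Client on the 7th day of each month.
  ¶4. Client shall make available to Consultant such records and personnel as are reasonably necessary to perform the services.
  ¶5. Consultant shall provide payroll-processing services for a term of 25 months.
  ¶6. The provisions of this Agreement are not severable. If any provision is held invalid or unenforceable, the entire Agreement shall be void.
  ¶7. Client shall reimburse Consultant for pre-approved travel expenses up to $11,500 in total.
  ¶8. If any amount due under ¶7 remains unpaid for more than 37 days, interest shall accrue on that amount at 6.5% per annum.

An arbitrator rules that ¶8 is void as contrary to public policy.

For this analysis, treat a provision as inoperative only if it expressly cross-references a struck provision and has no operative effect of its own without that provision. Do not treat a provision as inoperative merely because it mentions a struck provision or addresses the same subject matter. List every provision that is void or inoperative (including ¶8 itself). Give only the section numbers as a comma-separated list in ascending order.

¶8 is struck. No other provision's operative terms depend on ¶8. ¶6 provides that the Agreement is not severable, so the invalidity of any one provision voids the entire Agreement. No provision of the Agreement survives.

1, 2, 3, 4, 5, 6, 7, 8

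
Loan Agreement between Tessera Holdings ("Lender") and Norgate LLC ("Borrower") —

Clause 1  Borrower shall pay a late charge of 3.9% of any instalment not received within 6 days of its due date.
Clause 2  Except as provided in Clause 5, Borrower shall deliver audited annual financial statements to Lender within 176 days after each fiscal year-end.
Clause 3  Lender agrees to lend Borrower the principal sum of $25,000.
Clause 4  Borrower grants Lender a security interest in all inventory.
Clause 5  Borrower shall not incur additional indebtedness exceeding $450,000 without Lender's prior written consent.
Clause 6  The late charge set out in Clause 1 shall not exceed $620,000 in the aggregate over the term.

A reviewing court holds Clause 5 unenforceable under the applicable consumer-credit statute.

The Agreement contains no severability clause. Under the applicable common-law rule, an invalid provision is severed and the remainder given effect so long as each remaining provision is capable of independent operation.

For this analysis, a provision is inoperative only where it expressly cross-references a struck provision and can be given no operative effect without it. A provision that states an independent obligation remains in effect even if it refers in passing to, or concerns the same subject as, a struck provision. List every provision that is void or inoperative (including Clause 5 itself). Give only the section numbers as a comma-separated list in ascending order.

5

Clause 5 is struck. Although Clause 2 refers to Clause 5, its operative terms do not depend on Clause 5, so it remains in effect. No other provision's operative terms depend on Clause 5. Under the stated default rule, only provisions that cannot operate independently fall away; the rest are enforced. The provisions still in force are Clause 1, Clause 2, Clause 3, Clause 4, and Clause 6.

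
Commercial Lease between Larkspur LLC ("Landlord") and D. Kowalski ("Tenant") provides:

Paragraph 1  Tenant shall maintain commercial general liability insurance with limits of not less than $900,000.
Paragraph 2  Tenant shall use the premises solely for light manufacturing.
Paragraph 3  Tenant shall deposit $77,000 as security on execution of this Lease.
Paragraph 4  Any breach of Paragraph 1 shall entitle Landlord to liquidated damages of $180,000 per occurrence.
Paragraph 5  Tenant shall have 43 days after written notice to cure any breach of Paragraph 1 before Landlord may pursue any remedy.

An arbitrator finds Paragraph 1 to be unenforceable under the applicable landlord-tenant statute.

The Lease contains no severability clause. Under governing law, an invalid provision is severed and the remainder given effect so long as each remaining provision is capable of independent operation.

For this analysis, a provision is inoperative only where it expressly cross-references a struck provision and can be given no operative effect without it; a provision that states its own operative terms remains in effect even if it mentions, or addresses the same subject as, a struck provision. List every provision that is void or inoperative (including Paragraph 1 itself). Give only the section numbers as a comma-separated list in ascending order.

Paragraph 1 is struck. Paragraph 4 has no operative effect of its own apart from Paragraph 1 and is therefore inoperative. Paragraph 5 operates only by reference to Paragraph 1, so it falls with Paragraph 1. Under the stated default rule, only provisions that cannot operate independently fall away; the rest are enforced. That leaves Paragraph 2 and Paragraph 3 in effect.

1, 4, 5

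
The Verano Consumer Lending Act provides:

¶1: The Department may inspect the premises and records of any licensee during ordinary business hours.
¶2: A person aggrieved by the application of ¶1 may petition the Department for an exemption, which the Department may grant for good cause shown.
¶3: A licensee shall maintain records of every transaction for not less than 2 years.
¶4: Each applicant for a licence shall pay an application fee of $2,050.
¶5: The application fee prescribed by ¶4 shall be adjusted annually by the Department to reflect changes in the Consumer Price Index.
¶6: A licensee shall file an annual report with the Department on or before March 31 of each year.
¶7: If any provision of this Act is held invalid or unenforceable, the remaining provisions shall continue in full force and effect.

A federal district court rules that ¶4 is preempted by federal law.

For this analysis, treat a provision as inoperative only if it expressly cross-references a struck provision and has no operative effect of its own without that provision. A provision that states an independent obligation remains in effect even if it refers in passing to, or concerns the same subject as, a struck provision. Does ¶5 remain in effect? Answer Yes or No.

No

¶4 is struck. The whole of ¶5 is the indexation of the application fee, defined by reference to ¶4, so ¶5 cannot stand once ¶4 is removed. ¶7 is a severability clause and preserves every provision that can still be given independent effect. ¶1, ¶2, ¶3, ¶6, and ¶7 remain in effect. ¶5 is among the inoperative provisions, so the answer is no.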